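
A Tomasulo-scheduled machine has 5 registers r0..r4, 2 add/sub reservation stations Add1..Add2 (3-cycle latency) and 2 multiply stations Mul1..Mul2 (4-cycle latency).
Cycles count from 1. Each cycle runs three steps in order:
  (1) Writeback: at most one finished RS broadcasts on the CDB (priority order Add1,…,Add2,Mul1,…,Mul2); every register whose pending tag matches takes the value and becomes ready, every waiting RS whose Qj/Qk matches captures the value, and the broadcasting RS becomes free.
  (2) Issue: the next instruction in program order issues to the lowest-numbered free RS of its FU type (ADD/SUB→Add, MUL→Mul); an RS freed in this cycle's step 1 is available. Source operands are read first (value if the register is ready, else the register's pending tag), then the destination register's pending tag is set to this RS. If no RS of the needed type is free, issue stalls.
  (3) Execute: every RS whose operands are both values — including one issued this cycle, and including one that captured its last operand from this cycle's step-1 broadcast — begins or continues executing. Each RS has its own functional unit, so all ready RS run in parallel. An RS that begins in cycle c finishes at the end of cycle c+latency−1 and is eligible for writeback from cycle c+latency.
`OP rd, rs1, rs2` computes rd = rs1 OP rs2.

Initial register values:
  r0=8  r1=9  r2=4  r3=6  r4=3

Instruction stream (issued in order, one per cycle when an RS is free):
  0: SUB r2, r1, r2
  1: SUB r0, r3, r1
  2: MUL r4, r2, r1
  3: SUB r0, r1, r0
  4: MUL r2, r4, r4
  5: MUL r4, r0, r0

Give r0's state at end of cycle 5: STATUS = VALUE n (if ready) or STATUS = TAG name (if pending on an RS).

STATUS = TAG Add1

c1: issue SUB r2<-Add1 | r0:8,r1:9,r2:Add1,r3:6,r4:3
c2: issue SUB r0<-Add2 | r0:Add2,r1:9,r2:Add1,r3:6,r4:3
c3: issue MUL r4<-Mul1 | r0:Add2,r1:9,r2:Add1,r3:6,r4:Mul1
c4: CDB Add1=5; issue SUB r0<-Add1 | r0:Add1,r1:9,r2:5,r3:6,r4:Mul1
c5: CDB Add2=-3; issue MUL r2<-Mul2 | r0:Add1,r1:9,r2:Mul2,r3:6,r4:Mul1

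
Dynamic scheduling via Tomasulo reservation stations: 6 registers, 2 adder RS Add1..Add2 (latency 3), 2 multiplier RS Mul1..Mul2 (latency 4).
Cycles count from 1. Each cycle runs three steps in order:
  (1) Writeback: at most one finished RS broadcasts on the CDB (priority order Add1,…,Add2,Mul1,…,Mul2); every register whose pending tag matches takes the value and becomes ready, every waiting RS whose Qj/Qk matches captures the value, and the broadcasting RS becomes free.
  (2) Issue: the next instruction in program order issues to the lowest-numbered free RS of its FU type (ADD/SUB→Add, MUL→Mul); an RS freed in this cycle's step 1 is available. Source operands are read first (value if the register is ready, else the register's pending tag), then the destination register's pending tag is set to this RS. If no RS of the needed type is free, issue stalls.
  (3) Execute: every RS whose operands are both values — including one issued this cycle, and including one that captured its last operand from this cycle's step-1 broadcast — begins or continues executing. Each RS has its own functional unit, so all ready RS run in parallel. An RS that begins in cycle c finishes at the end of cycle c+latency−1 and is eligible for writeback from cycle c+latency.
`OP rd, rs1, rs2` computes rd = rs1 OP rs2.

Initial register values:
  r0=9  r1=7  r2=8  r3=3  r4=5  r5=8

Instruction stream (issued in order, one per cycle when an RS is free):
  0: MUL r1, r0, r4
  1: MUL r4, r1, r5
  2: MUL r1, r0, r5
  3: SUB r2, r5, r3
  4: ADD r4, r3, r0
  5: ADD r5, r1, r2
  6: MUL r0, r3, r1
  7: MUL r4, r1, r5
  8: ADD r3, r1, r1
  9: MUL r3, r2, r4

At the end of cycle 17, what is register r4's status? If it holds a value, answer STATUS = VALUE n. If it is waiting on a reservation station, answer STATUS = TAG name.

STATUS = TAG Mul2

  c1: issue MUL r1<-Mul1  regs: r0:9,r1:Mul1,r2:8,r3:3,r4:5,r5:8
  c2: issue MUL r4<-Mul2  regs: r0:9,r1:Mul1,r2:8,r3:3,r4:Mul2,r5:8
  c3: stall  regs: r0:9,r1:Mul1,r2:8,r3:3,r4:Mul2,r5:8
  c4: stall  regs: r0:9,r1:Mul1,r2:8,r3:3,r4:Mul2,r5:8
  c5: CDB Mul1=45; issue MUL r1<-Mul1  regs: r0:9,r1:Mul1,r2:8,r3:3,r4:Mul2,r5:8
  c6: issue SUB r2<-Add1  regs: r0:9,r1:Mul1,r2:Add1,r3:3,r4:Mul2,r5:8
  c7: issue ADD r4<-Add2  regs: r0:9,r1:Mul1,r2:Add1,r3:3,r4:Add2,r5:8
  c8: stall  regs: r0:9,r1:Mul1,r2:Add1,r3:3,r4:Add2,r5:8
  c9: CDB Add1=5; issue ADD r5<-Add1  regs: r0:9,r1:Mul1,r2:5,r3:3,r4:Add2,r5:Add1
  c10: CDB Add2=12; stall  regs: r0:9,r1:Mul1,r2:5,r3:3,r4:12,r5:Add1
  c11: CDB Mul1=72; issue MUL r0<-Mul1  regs: r0:Mul1,r1:72,r2:5,r3:3,r4:12,r5:Add1
  c12: CDB Mul2=360; issue MUL r4<-Mul2  regs: r0:Mul1,r1:72,r2:5,r3:3,r4:Mul2,r5:Add1
  c13: issue ADD r3<-Add2  regs: r0:Mul1,r1:72,r2:5,r3:Add2,r4:Mul2,r5:Add1
  c14: CDB Add1=77; stall  regs: r0:Mul1,r1:72,r2:5,r3:Add2,r4:Mul2,r5:77
  c15: CDB Mul1=216; issue MUL r3<-Mul1  regs: r0:216,r1:72,r2:5,r3:Mul1,r4:Mul2,r5:77
  c16: CDB Add2=144  regs: r0:216,r1:72,r2:5,r3:Mul1,r4:Mul2,r5:77
  c17: -  regs: r0:216,r1:72,r2:5,r3:Mul1,r4:Mul2,r5:77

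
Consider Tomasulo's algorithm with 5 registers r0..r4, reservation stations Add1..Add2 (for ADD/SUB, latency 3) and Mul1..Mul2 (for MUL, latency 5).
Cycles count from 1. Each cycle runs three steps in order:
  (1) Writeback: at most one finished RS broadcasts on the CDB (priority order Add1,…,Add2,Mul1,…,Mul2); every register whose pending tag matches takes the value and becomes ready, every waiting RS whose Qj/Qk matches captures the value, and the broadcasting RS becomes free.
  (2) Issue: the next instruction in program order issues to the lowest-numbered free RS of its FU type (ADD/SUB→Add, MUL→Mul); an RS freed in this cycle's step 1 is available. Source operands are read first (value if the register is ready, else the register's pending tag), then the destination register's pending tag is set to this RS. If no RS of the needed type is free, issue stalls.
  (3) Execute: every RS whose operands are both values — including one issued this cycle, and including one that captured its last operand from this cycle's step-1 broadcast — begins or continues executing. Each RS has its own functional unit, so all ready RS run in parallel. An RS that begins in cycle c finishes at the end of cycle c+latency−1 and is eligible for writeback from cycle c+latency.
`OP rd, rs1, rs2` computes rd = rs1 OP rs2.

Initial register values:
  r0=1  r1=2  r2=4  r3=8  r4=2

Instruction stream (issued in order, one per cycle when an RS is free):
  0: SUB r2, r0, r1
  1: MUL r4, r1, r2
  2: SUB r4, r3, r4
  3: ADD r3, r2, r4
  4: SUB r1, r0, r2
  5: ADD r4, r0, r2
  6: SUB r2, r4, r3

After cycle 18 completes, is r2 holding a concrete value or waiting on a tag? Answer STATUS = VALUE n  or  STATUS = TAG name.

STATUS = TAG Add2

cycle 1: issue SUB r2<-Add1 // r0:1,r1:2,r2:Add1,r3:8,r4:2
cycle 2: issue MUL r4<-Mul1 // r0:1,r1:2,r2:Add1,r3:8,r4:Mul1
cycle 3: issue SUB r4<-Add2 // r0:1,r1:2,r2:Add1,r3:8,r4:Add2
cycle 4: CDB Add1=-1; issue ADD r3<-Add1 // r0:1,r1:2,r2:-1,r3:Add1,r4:Add2
cycle 5: stall // r0:1,r1:2,r2:-1,r3:Add1,r4:Add2
cycle 6: stall // r0:1,r1:2,r2:-1,r3:Add1,r4:Add2
cycle 7: stall // r0:1,r1:2,r2:-1,r3:Add1,r4:Add2
cycle 8: stall // r0:1,r1:2,r2:-1,r3:Add1,r4:Add2
cycle 9: CDB Mul1=-2; stall // r0:1,r1:2,r2:-1,r3:Add1,r4:Add2
cycle 10: stall // r0:1,r1:2,r2:-1,r3:Add1,r4:Add2
cycle 11: stall // r0:1,r1:2,r2:-1,r3:Add1,r4:Add2
cycle 12: CDB Add2=10; issue SUB r1<-Add2 // r0:1,r1:Add2,r2:-1,r3:Add1,r4:10
cycle 13: stall // r0:1,r1:Add2,r2:-1,r3:Add1,r4:10
cycle 14: stall // r0:1,r1:Add2,r2:-1,r3:Add1,r4:10
cycle 15: CDB Add1=9; issue ADD r4<-Add1 // r0:1,r1:Add2,r2:-1,r3:9,r4:Add1
cycle 16: CDB Add2=2; issue SUB r2<-Add2 // r0:1,r1:2,r2:Add2,r3:9,r4:Add1
cycle 17: - // r0:1,r1:2,r2:Add2,r3:9,r4:Add1
cycle 18: CDB Add1=0 // r0:1,r1:2,r2:Add2,r3:9,r4:0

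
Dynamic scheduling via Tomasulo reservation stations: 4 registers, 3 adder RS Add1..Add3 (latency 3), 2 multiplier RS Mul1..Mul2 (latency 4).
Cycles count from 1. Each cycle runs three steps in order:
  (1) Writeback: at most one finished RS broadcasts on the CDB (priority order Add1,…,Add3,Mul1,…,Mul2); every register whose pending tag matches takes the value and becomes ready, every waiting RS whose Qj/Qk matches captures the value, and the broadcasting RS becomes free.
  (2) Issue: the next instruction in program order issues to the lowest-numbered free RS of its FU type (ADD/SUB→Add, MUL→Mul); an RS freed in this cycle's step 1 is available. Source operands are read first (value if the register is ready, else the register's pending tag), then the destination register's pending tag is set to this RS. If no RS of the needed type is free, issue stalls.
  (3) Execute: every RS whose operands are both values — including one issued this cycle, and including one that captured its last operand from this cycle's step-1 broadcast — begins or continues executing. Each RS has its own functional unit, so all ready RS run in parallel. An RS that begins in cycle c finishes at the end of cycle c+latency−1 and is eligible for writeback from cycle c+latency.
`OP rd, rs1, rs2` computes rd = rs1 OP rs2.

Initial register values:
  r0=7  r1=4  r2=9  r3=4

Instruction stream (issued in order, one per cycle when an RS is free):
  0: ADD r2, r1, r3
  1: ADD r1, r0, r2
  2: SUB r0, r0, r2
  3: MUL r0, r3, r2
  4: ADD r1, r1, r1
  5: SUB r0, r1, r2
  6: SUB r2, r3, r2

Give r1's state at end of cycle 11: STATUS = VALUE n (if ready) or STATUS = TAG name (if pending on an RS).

cycle 1: issue ADD r2<-Add1 // r0:7,r1:4,r2:Add1,r3:4
cycle 2: issue ADD r1<-Add2 // r0:7,r1:Add2,r2:Add1,r3:4
cycle 3: issue SUB r0<-Add3 // r0:Add3,r1:Add2,r2:Add1,r3:4
cycle 4: CDB Add1=8; issue MUL r0<-Mul1 // r0:Mul1,r1:Add2,r2:8,r3:4
cycle 5: issue ADD r1<-Add1 // r0:Mul1,r1:Add1,r2:8,r3:4
cycle 6: stall // r0:Mul1,r1:Add1,r2:8,r3:4
cycle 7: CDB Add2=15; issue SUB r0<-Add2 // r0:Add2,r1:Add1,r2:8,r3:4
cycle 8: CDB Add3=-1; issue SUB r2<-Add3 // r0:Add2,r1:Add1,r2:Add3,r3:4
cycle 9: CDB Mul1=32 // r0:Add2,r1:Add1,r2:Add3,r3:4
cycle 10: CDB Add1=30 // r0:Add2,r1:30,r2:Add3,r3:4
cycle 11: CDB Add3=-4 // r0:Add2,r1:30,r2:-4,r3:4

STATUS = VALUE 30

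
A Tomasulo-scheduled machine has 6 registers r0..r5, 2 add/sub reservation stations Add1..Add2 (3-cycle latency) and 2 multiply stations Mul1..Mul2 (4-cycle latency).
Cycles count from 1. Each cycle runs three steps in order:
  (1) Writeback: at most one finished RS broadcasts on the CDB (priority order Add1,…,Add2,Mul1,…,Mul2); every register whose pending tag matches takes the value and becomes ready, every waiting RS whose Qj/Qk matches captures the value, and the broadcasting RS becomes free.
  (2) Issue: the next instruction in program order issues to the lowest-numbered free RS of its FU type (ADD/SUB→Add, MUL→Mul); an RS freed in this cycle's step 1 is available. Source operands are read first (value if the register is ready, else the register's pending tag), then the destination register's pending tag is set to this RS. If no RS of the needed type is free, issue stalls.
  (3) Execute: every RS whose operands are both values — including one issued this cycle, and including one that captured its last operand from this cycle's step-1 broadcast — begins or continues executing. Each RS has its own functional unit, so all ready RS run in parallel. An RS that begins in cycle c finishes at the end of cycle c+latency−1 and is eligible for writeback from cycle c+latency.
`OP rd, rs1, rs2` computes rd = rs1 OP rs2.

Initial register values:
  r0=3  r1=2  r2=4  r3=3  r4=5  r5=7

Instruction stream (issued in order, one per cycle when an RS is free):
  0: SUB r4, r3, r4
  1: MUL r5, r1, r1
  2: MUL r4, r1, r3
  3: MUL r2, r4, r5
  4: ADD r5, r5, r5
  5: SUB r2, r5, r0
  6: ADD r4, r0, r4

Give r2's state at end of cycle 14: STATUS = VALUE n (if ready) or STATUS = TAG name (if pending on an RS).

c1: issue SUB r4<-Add1 | r0:3,r1:2,r2:4,r3:3,r4:Add1,r5:7
c2: issue MUL r5<-Mul1 | r0:3,r1:2,r2:4,r3:3,r4:Add1,r5:Mul1
c3: issue MUL r4<-Mul2 | r0:3,r1:2,r2:4,r3:3,r4:Mul2,r5:Mul1
c4: CDB Add1=-2; stall | r0:3,r1:2,r2:4,r3:3,r4:Mul2,r5:Mul1
c5: stall | r0:3,r1:2,r2:4,r3:3,r4:Mul2,r5:Mul1
c6: CDB Mul1=4; issue MUL r2<-Mul1 | r0:3,r1:2,r2:Mul1,r3:3,r4:Mul2,r5:4
c7: CDB Mul2=6; issue ADD r5<-Add1 | r0:3,r1:2,r2:Mul1,r3:3,r4:6,r5:Add1
c8: issue SUB r2<-Add2 | r0:3,r1:2,r2:Add2,r3:3,r4:6,r5:Add1
c9: stall | r0:3,r1:2,r2:Add2,r3:3,r4:6,r5:Add1
c10: CDB Add1=8; issue ADD r4<-Add1 | r0:3,r1:2,r2:Add2,r3:3,r4:Add1,r5:8
c11: CDB Mul1=24 | r0:3,r1:2,r2:Add2,r3:3,r4:Add1,r5:8
c12: - | r0:3,r1:2,r2:Add2,r3:3,r4:Add1,r5:8
c13: CDB Add1=9 | r0:3,r1:2,r2:Add2,r3:3,r4:9,r5:8
c14: CDB Add2=5 | r0:3,r1:2,r2:5,r3:3,r4:9,r5:8

STATUS = VALUE 5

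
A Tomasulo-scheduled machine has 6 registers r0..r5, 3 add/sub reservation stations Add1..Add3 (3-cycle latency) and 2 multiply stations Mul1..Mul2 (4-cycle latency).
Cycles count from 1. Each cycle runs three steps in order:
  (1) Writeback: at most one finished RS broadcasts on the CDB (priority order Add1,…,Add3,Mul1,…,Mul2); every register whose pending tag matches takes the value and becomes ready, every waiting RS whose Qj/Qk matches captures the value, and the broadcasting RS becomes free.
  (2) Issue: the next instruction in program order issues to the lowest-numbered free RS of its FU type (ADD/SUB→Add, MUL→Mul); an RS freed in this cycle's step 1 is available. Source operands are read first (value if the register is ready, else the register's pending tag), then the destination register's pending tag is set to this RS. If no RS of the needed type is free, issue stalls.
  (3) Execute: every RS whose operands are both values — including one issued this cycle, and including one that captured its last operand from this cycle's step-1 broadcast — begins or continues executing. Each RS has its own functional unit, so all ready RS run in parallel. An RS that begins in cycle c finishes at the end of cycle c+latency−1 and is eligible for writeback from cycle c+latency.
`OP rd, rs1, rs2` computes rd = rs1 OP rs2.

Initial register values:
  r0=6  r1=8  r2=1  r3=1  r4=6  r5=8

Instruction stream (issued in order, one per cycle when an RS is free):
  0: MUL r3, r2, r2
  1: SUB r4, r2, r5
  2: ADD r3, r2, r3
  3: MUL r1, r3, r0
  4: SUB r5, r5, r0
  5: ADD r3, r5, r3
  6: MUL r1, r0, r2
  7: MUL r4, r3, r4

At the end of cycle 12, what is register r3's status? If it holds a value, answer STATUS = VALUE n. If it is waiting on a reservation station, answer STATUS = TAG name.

c1: issue MUL r3<-Mul1 | r0:6,r1:8,r2:1,r3:Mul1,r4:6,r5:8
c2: issue SUB r4<-Add1 | r0:6,r1:8,r2:1,r3:Mul1,r4:Add1,r5:8
c3: issue ADD r3<-Add2 | r0:6,r1:8,r2:1,r3:Add2,r4:Add1,r5:8
c4: issue MUL r1<-Mul2 | r0:6,r1:Mul2,r2:1,r3:Add2,r4:Add1,r5:8
c5: CDB Add1=-7; issue SUB r5<-Add1 | r0:6,r1:Mul2,r2:1,r3:Add2,r4:-7,r5:Add1
c6: CDB Mul1=1; issue ADD r3<-Add3 | r0:6,r1:Mul2,r2:1,r3:Add3,r4:-7,r5:Add1
c7: issue MUL r1<-Mul1 | r0:6,r1:Mul1,r2:1,r3:Add3,r4:-7,r5:Add1
c8: CDB Add1=2; stall | r0:6,r1:Mul1,r2:1,r3:Add3,r4:-7,r5:2
c9: CDB Add2=2; stall | r0:6,r1:Mul1,r2:1,r3:Add3,r4:-7,r5:2
c10: stall | r0:6,r1:Mul1,r2:1,r3:Add3,r4:-7,r5:2
c11: CDB Mul1=6; issue MUL r4<-Mul1 | r0:6,r1:6,r2:1,r3:Add3,r4:Mul1,r5:2
c12: CDB Add3=4 | r0:6,r1:6,r2:1,r3:4,r4:Mul1,r5:2

STATUS = VALUE 4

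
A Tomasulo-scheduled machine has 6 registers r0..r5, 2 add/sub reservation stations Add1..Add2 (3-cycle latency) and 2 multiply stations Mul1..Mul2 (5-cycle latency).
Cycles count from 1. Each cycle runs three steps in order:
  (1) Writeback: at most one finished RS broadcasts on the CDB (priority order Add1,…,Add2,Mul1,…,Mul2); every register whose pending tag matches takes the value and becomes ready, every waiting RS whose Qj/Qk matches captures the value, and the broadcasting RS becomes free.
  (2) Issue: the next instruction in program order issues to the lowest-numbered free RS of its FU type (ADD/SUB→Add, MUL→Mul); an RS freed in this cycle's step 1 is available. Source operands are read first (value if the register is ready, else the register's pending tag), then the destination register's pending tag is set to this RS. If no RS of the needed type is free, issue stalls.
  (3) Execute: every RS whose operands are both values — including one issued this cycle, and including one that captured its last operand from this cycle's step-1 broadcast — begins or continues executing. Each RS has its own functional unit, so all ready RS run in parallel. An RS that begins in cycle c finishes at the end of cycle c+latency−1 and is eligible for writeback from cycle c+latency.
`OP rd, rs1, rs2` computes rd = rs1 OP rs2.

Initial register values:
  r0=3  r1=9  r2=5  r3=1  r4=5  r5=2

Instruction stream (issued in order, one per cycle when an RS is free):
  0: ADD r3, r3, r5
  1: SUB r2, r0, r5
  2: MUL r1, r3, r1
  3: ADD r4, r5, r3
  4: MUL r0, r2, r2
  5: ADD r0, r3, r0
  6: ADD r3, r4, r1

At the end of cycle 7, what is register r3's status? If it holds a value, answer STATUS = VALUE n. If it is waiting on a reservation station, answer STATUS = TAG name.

STATUS = TAG Add1

  c1: issue ADD r3<-Add1  regs: r0:3,r1:9,r2:5,r3:Add1,r4:5,r5:2
  c2: issue SUB r2<-Add2  regs: r0:3,r1:9,r2:Add2,r3:Add1,r4:5,r5:2
  c3: issue MUL r1<-Mul1  regs: r0:3,r1:Mul1,r2:Add2,r3:Add1,r4:5,r5:2
  c4: CDB Add1=3; issue ADD r4<-Add1  regs: r0:3,r1:Mul1,r2:Add2,r3:3,r4:Add1,r5:2
  c5: CDB Add2=1; issue MUL r0<-Mul2  regs: r0:Mul2,r1:Mul1,r2:1,r3:3,r4:Add1,r5:2
  c6: issue ADD r0<-Add2  regs: r0:Add2,r1:Mul1,r2:1,r3:3,r4:Add1,r5:2
  c7: CDB Add1=5; issue ADD r3<-Add1  regs: r0:Add2,r1:Mul1,r2:1,r3:Add1,r4:5,r5:2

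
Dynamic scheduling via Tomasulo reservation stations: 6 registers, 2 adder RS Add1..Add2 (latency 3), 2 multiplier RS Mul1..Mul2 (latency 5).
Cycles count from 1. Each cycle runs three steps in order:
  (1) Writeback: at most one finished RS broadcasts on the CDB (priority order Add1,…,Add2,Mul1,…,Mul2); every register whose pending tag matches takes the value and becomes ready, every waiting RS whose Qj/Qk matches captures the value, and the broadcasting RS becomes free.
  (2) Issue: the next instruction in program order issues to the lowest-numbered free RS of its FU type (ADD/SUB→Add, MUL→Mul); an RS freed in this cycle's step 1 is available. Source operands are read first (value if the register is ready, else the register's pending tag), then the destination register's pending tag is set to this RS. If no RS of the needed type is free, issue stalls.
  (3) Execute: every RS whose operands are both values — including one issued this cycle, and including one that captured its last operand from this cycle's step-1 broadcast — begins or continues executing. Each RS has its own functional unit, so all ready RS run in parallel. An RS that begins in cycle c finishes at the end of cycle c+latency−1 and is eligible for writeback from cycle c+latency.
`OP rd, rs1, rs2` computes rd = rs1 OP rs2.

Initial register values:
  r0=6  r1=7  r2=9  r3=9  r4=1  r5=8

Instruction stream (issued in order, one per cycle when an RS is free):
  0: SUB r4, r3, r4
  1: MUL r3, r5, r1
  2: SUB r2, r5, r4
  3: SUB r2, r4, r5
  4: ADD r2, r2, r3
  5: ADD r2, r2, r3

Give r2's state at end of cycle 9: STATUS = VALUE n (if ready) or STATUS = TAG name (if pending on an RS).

cycle 1: issue SUB r4<-Add1 // r0:6,r1:7,r2:9,r3:9,r4:Add1,r5:8
cycle 2: issue MUL r3<-Mul1 // r0:6,r1:7,r2:9,r3:Mul1,r4:Add1,r5:8
cycle 3: issue SUB r2<-Add2 // r0:6,r1:7,r2:Add2,r3:Mul1,r4:Add1,r5:8
cycle 4: CDB Add1=8; issue SUB r2<-Add1 // r0:6,r1:7,r2:Add1,r3:Mul1,r4:8,r5:8
cycle 5: stall // r0:6,r1:7,r2:Add1,r3:Mul1,r4:8,r5:8
cycle 6: stall // r0:6,r1:7,r2:Add1,r3:Mul1,r4:8,r5:8
cycle 7: CDB Add1=0; issue ADD r2<-Add1 // r0:6,r1:7,r2:Add1,r3:Mul1,r4:8,r5:8
cycle 8: CDB Add2=0; issue ADD r2<-Add2 // r0:6,r1:7,r2:Add2,r3:Mul1,r4:8,r5:8
cycle 9: CDB Mul1=56 // r0:6,r1:7,r2:Add2,r3:56,r4:8,r5:8

STATUS = TAG Add2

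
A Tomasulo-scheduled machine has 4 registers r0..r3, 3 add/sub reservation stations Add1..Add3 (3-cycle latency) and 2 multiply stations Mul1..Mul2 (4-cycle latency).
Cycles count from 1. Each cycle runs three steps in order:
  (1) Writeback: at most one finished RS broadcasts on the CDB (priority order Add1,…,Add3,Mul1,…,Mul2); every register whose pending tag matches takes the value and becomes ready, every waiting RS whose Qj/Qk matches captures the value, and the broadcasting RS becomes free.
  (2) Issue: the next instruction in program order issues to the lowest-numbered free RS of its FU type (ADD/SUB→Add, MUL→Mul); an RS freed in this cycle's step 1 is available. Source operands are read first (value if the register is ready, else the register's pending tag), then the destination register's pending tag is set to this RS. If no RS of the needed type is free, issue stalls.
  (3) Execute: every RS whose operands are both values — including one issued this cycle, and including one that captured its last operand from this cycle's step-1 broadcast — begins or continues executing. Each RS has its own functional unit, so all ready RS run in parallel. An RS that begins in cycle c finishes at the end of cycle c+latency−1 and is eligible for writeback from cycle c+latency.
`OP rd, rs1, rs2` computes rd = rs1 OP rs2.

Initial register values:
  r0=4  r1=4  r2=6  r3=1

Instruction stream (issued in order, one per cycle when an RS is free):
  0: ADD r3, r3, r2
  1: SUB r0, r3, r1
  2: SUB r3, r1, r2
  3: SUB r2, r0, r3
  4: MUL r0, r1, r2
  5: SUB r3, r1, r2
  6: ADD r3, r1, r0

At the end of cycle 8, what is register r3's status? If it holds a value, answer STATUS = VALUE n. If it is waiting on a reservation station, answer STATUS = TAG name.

STATUS = TAG Add2

  c1: issue ADD r3<-Add1  regs: r0:4,r1:4,r2:6,r3:Add1
  c2: issue SUB r0<-Add2  regs: r0:Add2,r1:4,r2:6,r3:Add1
  c3: issue SUB r3<-Add3  regs: r0:Add2,r1:4,r2:6,r3:Add3
  c4: CDB Add1=7; issue SUB r2<-Add1  regs: r0:Add2,r1:4,r2:Add1,r3:Add3
  c5: issue MUL r0<-Mul1  regs: r0:Mul1,r1:4,r2:Add1,r3:Add3
  c6: CDB Add3=-2; issue SUB r3<-Add3  regs: r0:Mul1,r1:4,r2:Add1,r3:Add3
  c7: CDB Add2=3; issue ADD r3<-Add2  regs: r0:Mul1,r1:4,r2:Add1,r3:Add2
  c8: -  regs: r0:Mul1,r1:4,r2:Add1,r3:Add2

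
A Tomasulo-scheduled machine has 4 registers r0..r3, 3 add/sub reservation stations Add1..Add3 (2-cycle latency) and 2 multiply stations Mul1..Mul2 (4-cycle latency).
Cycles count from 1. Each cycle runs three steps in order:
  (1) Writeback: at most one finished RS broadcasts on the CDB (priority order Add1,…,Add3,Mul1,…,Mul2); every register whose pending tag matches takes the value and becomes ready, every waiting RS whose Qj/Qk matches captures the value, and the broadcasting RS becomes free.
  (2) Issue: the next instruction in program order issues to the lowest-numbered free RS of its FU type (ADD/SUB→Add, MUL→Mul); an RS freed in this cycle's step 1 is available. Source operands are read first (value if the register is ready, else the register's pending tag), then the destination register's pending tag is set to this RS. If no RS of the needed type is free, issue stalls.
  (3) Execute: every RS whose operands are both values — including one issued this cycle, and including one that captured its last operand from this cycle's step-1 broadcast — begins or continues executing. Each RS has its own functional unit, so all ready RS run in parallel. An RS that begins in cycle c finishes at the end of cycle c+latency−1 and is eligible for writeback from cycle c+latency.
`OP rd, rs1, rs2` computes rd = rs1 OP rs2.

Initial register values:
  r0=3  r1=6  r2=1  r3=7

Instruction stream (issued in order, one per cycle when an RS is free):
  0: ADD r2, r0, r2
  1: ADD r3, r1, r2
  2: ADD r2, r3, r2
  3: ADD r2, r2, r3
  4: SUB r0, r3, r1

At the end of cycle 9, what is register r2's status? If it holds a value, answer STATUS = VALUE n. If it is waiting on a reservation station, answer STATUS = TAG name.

STATUS = VALUE 24

c1: issue ADD r2<-Add1 | r0:3,r1:6,r2:Add1,r3:7
c2: issue ADD r3<-Add2 | r0:3,r1:6,r2:Add1,r3:Add2
c3: CDB Add1=4; issue ADD r2<-Add1 | r0:3,r1:6,r2:Add1,r3:Add2
c4: issue ADD r2<-Add3 | r0:3,r1:6,r2:Add3,r3:Add2
c5: CDB Add2=10; issue SUB r0<-Add2 | r0:Add2,r1:6,r2:Add3,r3:10
c6: - | r0:Add2,r1:6,r2:Add3,r3:10
c7: CDB Add1=14 | r0:Add2,r1:6,r2:Add3,r3:10
c8: CDB Add2=4 | r0:4,r1:6,r2:Add3,r3:10
c9: CDB Add3=24 | r0:4,r1:6,r2:24,r3:10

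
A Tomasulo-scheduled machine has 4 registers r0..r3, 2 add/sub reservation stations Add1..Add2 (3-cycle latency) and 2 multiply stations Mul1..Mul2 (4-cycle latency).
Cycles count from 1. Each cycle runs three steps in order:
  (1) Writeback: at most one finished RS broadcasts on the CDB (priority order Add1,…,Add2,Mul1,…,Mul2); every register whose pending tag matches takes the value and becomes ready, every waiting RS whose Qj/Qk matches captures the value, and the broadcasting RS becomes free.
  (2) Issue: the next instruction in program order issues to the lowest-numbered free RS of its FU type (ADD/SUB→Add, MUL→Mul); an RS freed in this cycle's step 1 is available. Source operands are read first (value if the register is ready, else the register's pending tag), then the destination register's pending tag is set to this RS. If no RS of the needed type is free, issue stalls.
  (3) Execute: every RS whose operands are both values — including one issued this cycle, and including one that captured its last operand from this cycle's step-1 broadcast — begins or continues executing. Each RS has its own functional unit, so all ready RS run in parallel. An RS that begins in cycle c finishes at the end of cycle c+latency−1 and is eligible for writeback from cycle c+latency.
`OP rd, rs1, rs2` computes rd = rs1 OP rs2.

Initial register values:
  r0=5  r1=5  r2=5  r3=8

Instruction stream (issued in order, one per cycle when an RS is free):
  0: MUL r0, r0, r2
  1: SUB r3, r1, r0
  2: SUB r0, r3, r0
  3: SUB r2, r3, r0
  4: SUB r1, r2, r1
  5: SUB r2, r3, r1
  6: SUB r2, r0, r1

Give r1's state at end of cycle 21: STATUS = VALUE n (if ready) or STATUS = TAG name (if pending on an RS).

cycle 1: issue MUL r0<-Mul1 // r0:Mul1,r1:5,r2:5,r3:8
cycle 2: issue SUB r3<-Add1 // r0:Mul1,r1:5,r2:5,r3:Add1
cycle 3: issue SUB r0<-Add2 // r0:Add2,r1:5,r2:5,r3:Add1
cycle 4: stall // r0:Add2,r1:5,r2:5,r3:Add1
cycle 5: CDB Mul1=25; stall // r0:Add2,r1:5,r2:5,r3:Add1
cycle 6: stall // r0:Add2,r1:5,r2:5,r3:Add1
cycle 7: stall // r0:Add2,r1:5,r2:5,r3:Add1
cycle 8: CDB Add1=-20; issue SUB r2<-Add1 // r0:Add2,r1:5,r2:Add1,r3:-20
cycle 9: stall // r0:Add2,r1:5,r2:Add1,r3:-20
cycle 10: stall // r0:Add2,r1:5,r2:Add1,r3:-20
cycle 11: CDB Add2=-45; issue SUB r1<-Add2 // r0:-45,r1:Add2,r2:Add1,r3:-20
cycle 12: stall // r0:-45,r1:Add2,r2:Add1,r3:-20
cycle 13: stall // r0:-45,r1:Add2,r2:Add1,r3:-20
cycle 14: CDB Add1=25; issue SUB r2<-Add1 // r0:-45,r1:Add2,r2:Add1,r3:-20
cycle 15: stall // r0:-45,r1:Add2,r2:Add1,r3:-20
cycle 16: stall // r0:-45,r1:Add2,r2:Add1,r3:-20
cycle 17: CDB Add2=20; issue SUB r2<-Add2 // r0:-45,r1:20,r2:Add2,r3:-20
cycle 18: - // r0:-45,r1:20,r2:Add2,r3:-20
cycle 19: - // r0:-45,r1:20,r2:Add2,r3:-20
cycle 20: CDB Add1=-40 // r0:-45,r1:20,r2:Add2,r3:-20
cycle 21: CDB Add2=-65 // r0:-45,r1:20,r2:-65,r3:-20

STATUS = VALUE 20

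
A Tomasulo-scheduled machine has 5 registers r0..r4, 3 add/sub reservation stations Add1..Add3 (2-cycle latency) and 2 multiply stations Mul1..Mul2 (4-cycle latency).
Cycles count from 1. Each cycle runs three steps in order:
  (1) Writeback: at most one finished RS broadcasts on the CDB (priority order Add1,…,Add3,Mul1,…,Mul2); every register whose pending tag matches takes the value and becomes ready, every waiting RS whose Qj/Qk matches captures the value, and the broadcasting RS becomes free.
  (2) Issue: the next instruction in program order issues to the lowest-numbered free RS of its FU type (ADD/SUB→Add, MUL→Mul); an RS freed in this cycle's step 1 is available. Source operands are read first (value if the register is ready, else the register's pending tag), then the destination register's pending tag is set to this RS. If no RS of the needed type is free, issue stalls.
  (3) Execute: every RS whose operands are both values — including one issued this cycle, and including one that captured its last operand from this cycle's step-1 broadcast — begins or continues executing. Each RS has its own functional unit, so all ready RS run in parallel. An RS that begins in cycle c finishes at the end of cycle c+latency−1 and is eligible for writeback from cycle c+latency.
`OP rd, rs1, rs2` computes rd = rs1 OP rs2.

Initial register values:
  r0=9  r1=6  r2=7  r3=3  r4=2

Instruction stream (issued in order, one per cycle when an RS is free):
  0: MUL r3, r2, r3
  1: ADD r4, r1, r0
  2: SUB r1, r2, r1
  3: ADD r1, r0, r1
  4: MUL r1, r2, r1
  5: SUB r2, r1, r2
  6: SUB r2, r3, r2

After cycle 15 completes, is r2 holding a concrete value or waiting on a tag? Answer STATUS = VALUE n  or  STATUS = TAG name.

  c1: issue MUL r3<-Mul1  regs: r0:9,r1:6,r2:7,r3:Mul1,r4:2
  c2: issue ADD r4<-Add1  regs: r0:9,r1:6,r2:7,r3:Mul1,r4:Add1
  c3: issue SUB r1<-Add2  regs: r0:9,r1:Add2,r2:7,r3:Mul1,r4:Add1
  c4: CDB Add1=15; issue ADD r1<-Add1  regs: r0:9,r1:Add1,r2:7,r3:Mul1,r4:15
  c5: CDB Add2=1; issue MUL r1<-Mul2  regs: r0:9,r1:Mul2,r2:7,r3:Mul1,r4:15
  c6: CDB Mul1=21; issue SUB r2<-Add2  regs: r0:9,r1:Mul2,r2:Add2,r3:21,r4:15
  c7: CDB Add1=10; issue SUB r2<-Add1  regs: r0:9,r1:Mul2,r2:Add1,r3:21,r4:15
  c8: -  regs: r0:9,r1:Mul2,r2:Add1,r3:21,r4:15
  c9: -  regs: r0:9,r1:Mul2,r2:Add1,r3:21,r4:15
  c10: -  regs: r0:9,r1:Mul2,r2:Add1,r3:21,r4:15
  c11: CDB Mul2=70  regs: r0:9,r1:70,r2:Add1,r3:21,r4:15
  c12: -  regs: r0:9,r1:70,r2:Add1,r3:21,r4:15
  c13: CDB Add2=63  regs: r0:9,r1:70,r2:Add1,r3:21,r4:15
  c14: -  regs: r0:9,r1:70,r2:Add1,r3:21,r4:15
  c15: CDB Add1=-42  regs: r0:9,r1:70,r2:-42,r3:21,r4:15

STATUS = VALUE -42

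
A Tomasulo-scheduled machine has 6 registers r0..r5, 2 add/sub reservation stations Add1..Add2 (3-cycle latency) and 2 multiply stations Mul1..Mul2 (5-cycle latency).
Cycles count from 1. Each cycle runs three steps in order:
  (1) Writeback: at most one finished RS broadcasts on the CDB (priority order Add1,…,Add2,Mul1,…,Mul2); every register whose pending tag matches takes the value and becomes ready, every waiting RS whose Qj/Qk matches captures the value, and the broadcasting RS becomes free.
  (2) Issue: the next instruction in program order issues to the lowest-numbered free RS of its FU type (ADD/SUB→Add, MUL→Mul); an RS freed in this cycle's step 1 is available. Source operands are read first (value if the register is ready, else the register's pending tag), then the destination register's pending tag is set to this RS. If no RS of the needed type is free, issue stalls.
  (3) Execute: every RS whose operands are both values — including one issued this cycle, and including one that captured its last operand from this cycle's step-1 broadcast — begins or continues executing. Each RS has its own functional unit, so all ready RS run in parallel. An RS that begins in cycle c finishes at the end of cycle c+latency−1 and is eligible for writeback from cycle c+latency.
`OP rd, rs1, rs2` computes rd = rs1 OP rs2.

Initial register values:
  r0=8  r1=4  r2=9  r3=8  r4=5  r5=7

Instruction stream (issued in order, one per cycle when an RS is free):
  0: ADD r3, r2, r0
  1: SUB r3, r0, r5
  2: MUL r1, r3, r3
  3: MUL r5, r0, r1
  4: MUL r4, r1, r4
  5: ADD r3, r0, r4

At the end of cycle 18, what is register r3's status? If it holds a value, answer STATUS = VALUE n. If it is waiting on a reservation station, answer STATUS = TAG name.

STATUS = VALUE 13

  c1: issue ADD r3<-Add1  regs: r0:8,r1:4,r2:9,r3:Add1,r4:5,r5:7
  c2: issue SUB r3<-Add2  regs: r0:8,r1:4,r2:9,r3:Add2,r4:5,r5:7
  c3: issue MUL r1<-Mul1  regs: r0:8,r1:Mul1,r2:9,r3:Add2,r4:5,r5:7
  c4: CDB Add1=17; issue MUL r5<-Mul2  regs: r0:8,r1:Mul1,r2:9,r3:Add2,r4:5,r5:Mul2
  c5: CDB Add2=1; stall  regs: r0:8,r1:Mul1,r2:9,r3:1,r4:5,r5:Mul2
  c6: stall  regs: r0:8,r1:Mul1,r2:9,r3:1,r4:5,r5:Mul2
  c7: stall  regs: r0:8,r1:Mul1,r2:9,r3:1,r4:5,r5:Mul2
  c8: stall  regs: r0:8,r1:Mul1,r2:9,r3:1,r4:5,r5:Mul2
  c9: stall  regs: r0:8,r1:Mul1,r2:9,r3:1,r4:5,r5:Mul2
  c10: CDB Mul1=1; issue MUL r4<-Mul1  regs: r0:8,r1:1,r2:9,r3:1,r4:Mul1,r5:Mul2
  c11: issue ADD r3<-Add1  regs: r0:8,r1:1,r2:9,r3:Add1,r4:Mul1,r5:Mul2
  c12: -  regs: r0:8,r1:1,r2:9,r3:Add1,r4:Mul1,r5:Mul2
  c13: -  regs: r0:8,r1:1,r2:9,r3:Add1,r4:Mul1,r5:Mul2
  c14: -  regs: r0:8,r1:1,r2:9,r3:Add1,r4:Mul1,r5:Mul2
  c15: CDB Mul1=5  regs: r0:8,r1:1,r2:9,r3:Add1,r4:5,r5:Mul2
  c16: CDB Mul2=8  regs: r0:8,r1:1,r2:9,r3:Add1,r4:5,r5:8
  c17: -  regs: r0:8,r1:1,r2:9,r3:Add1,r4:5,r5:8
  c18: CDB Add1=13  regs: r0:8,r1:1,r2:9,r3:13,r4:5,r5:8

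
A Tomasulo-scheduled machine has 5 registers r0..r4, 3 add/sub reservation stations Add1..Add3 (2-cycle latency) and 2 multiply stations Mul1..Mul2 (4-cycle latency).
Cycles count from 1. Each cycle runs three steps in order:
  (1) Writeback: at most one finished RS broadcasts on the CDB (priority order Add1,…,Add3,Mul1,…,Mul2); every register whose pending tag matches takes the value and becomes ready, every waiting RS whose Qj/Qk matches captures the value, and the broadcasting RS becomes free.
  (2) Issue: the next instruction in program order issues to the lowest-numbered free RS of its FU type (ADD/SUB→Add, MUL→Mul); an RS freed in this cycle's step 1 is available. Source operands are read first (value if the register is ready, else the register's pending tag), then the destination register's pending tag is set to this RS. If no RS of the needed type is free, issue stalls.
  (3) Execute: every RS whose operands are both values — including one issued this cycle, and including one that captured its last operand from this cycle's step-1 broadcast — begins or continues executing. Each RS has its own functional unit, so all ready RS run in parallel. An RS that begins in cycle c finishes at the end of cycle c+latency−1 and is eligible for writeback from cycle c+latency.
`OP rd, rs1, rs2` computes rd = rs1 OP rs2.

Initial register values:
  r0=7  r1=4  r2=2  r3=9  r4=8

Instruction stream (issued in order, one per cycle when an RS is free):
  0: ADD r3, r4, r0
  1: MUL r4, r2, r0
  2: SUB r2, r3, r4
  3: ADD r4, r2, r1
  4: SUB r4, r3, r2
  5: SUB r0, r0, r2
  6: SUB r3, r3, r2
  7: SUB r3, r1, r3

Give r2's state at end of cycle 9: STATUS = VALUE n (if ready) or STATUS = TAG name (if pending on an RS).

STATUS = VALUE 1

cycle 1: issue ADD r3<-Add1 // r0:7,r1:4,r2:2,r3:Add1,r4:8
cycle 2: issue MUL r4<-Mul1 // r0:7,r1:4,r2:2,r3:Add1,r4:Mul1
cycle 3: CDB Add1=15; issue SUB r2<-Add1 // r0:7,r1:4,r2:Add1,r3:15,r4:Mul1
cycle 4: issue ADD r4<-Add2 // r0:7,r1:4,r2:Add1,r3:15,r4:Add2
cycle 5: issue SUB r4<-Add3 // r0:7,r1:4,r2:Add1,r3:15,r4:Add3
cycle 6: CDB Mul1=14; stall // r0:7,r1:4,r2:Add1,r3:15,r4:Add3
cycle 7: stall // r0:7,r1:4,r2:Add1,r3:15,r4:Add3
cycle 8: CDB Add1=1; issue SUB r0<-Add1 // r0:Add1,r1:4,r2:1,r3:15,r4:Add3
cycle 9: stall // r0:Add1,r1:4,r2:1,r3:15,r4:Add3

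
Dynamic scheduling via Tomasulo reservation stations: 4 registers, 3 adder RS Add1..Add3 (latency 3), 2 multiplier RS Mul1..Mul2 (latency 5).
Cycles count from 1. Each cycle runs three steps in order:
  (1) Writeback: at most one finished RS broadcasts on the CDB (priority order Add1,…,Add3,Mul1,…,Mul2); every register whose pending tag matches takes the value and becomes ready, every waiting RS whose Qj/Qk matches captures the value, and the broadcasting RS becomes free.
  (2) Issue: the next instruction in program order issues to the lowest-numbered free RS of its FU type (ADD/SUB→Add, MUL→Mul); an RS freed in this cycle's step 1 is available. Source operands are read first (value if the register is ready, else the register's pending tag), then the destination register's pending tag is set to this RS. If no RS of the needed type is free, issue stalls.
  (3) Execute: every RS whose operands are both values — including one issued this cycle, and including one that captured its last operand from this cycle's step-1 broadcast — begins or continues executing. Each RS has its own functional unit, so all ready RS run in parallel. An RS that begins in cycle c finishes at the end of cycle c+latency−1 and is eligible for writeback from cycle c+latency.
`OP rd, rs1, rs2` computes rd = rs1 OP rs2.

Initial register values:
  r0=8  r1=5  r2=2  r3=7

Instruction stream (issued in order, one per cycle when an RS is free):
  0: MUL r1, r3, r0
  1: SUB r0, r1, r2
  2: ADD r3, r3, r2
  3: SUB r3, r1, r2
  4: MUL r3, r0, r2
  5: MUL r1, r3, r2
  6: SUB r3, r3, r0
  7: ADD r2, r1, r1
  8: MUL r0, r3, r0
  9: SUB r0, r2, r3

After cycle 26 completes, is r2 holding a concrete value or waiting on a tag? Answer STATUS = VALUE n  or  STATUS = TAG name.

STATUS = VALUE 432

  c1: issue MUL r1<-Mul1  regs: r0:8,r1:Mul1,r2:2,r3:7
  c2: issue SUB r0<-Add1  regs: r0:Add1,r1:Mul1,r2:2,r3:7
  c3: issue ADD r3<-Add2  regs: r0:Add1,r1:Mul1,r2:2,r3:Add2
  c4: issue SUB r3<-Add3  regs: r0:Add1,r1:Mul1,r2:2,r3:Add3
  c5: issue MUL r3<-Mul2  regs: r0:Add1,r1:Mul1,r2:2,r3:Mul2
  c6: CDB Add2=9; stall  regs: r0:Add1,r1:Mul1,r2:2,r3:Mul2
  c7: CDB Mul1=56; issue MUL r1<-Mul1  regs: r0:Add1,r1:Mul1,r2:2,r3:Mul2
  c8: issue SUB r3<-Add2  regs: r0:Add1,r1:Mul1,r2:2,r3:Add2
  c9: stall  regs: r0:Add1,r1:Mul1,r2:2,r3:Add2
  c10: CDB Add1=54; issue ADD r2<-Add1  regs: r0:54,r1:Mul1,r2:Add1,r3:Add2
  c11: CDB Add3=54; stall  regs: r0:54,r1:Mul1,r2:Add1,r3:Add2
  c12: stall  regs: r0:54,r1:Mul1,r2:Add1,r3:Add2
  c13: stall  regs: r0:54,r1:Mul1,r2:Add1,r3:Add2
  c14: stall  regs: r0:54,r1:Mul1,r2:Add1,r3:Add2
  c15: CDB Mul2=108; issue MUL r0<-Mul2  regs: r0:Mul2,r1:Mul1,r2:Add1,r3:Add2
  c16: issue SUB r0<-Add3  regs: r0:Add3,r1:Mul1,r2:Add1,r3:Add2
  c17: -  regs: r0:Add3,r1:Mul1,r2:Add1,r3:Add2
  c18: CDB Add2=54  regs: r0:Add3,r1:Mul1,r2:Add1,r3:54
  c19: -  regs: r0:Add3,r1:Mul1,r2:Add1,r3:54
  c20: CDB Mul1=216  regs: r0:Add3,r1:216,r2:Add1,r3:54
  c21: -  regs: r0:Add3,r1:216,r2:Add1,r3:54
  c22: -  regs: r0:Add3,r1:216,r2:Add1,r3:54
  c23: CDB Add1=432  regs: r0:Add3,r1:216,r2:432,r3:54
  c24: CDB Mul2=2916  regs: r0:Add3,r1:216,r2:432,r3:54
  c25: -  regs: r0:Add3,r1:216,r2:432,r3:54
  c26: CDB Add3=378  regs: r0:378,r1:216,r2:432,r3:54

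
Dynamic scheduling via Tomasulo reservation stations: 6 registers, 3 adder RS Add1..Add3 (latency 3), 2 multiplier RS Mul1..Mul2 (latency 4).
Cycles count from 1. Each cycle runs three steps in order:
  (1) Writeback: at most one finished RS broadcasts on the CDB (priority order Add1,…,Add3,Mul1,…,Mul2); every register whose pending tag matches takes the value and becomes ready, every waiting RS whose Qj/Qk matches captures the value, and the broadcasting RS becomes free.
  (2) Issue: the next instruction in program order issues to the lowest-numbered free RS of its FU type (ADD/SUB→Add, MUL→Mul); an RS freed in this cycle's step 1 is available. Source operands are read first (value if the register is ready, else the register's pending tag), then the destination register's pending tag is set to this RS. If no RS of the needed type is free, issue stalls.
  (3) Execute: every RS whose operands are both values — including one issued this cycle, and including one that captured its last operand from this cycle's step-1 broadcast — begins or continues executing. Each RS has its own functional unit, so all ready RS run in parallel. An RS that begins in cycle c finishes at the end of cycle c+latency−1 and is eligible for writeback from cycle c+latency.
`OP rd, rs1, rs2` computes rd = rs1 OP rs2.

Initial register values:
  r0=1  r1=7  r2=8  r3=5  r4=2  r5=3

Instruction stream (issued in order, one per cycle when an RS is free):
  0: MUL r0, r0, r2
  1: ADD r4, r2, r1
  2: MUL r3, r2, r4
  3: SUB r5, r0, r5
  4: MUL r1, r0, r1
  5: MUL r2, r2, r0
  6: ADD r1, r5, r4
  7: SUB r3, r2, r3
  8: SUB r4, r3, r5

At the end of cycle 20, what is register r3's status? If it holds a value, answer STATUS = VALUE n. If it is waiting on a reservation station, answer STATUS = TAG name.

cycle 1: issue MUL r0<-Mul1 // r0:Mul1,r1:7,r2:8,r3:5,r4:2,r5:3
cycle 2: issue ADD r4<-Add1 // r0:Mul1,r1:7,r2:8,r3:5,r4:Add1,r5:3
cycle 3: issue MUL r3<-Mul2 // r0:Mul1,r1:7,r2:8,r3:Mul2,r4:Add1,r5:3
cycle 4: issue SUB r5<-Add2 // r0:Mul1,r1:7,r2:8,r3:Mul2,r4:Add1,r5:Add2
cycle 5: CDB Add1=15; stall // r0:Mul1,r1:7,r2:8,r3:Mul2,r4:15,r5:Add2
cycle 6: CDB Mul1=8; issue MUL r1<-Mul1 // r0:8,r1:Mul1,r2:8,r3:Mul2,r4:15,r5:Add2
cycle 7: stall // r0:8,r1:Mul1,r2:8,r3:Mul2,r4:15,r5:Add2
cycle 8: stall // r0:8,r1:Mul1,r2:8,r3:Mul2,r4:15,r5:Add2
cycle 9: CDB Add2=5; stall // r0:8,r1:Mul1,r2:8,r3:Mul2,r4:15,r5:5
cycle 10: CDB Mul1=56; issue MUL r2<-Mul1 // r0:8,r1:56,r2:Mul1,r3:Mul2,r4:15,r5:5
cycle 11: CDB Mul2=120; issue ADD r1<-Add1 // r0:8,r1:Add1,r2:Mul1,r3:120,r4:15,r5:5
cycle 12: issue SUB r3<-Add2 // r0:8,r1:Add1,r2:Mul1,r3:Add2,r4:15,r5:5
cycle 13: issue SUB r4<-Add3 // r0:8,r1:Add1,r2:Mul1,r3:Add2,r4:Add3,r5:5
cycle 14: CDB Add1=20 // r0:8,r1:20,r2:Mul1,r3:Add2,r4:Add3,r5:5
cycle 15: CDB Mul1=64 // r0:8,r1:20,r2:64,r3:Add2,r4:Add3,r5:5
cycle 16: - // r0:8,r1:20,r2:64,r3:Add2,r4:Add3,r5:5
cycle 17: - // r0:8,r1:20,r2:64,r3:Add2,r4:Add3,r5:5
cycle 18: CDB Add2=-56 // r0:8,r1:20,r2:64,r3:-56,r4:Add3,r5:5
cycle 19: - // r0:8,r1:20,r2:64,r3:-56,r4:Add3,r5:5
cycle 20: - // r0:8,r1:20,r2:64,r3:-56,r4:Add3,r5:5

STATUS = VALUE -56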